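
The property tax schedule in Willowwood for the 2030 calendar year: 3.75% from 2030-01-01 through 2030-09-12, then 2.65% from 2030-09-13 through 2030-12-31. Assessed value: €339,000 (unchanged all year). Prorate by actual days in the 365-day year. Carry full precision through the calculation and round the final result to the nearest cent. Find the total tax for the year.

€11,588.69

2030-01-01 to 2030-09-12: 255 days at 3.75% → €339,000 × 3.75% × 255/365 = €8,881.3356
2030-09-13 to 2030-12-31: 110 days at 2.65% → €339,000 × 2.65% × 110/365 = €2,707.3562
Total = €11,588.6918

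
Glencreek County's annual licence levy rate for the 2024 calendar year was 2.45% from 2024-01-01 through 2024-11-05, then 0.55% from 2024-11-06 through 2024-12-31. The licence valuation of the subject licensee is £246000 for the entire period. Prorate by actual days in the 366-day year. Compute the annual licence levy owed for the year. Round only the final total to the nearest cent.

2024-01-01 to 2024-11-05: 310 days at 2.45% → £246000 × 2.45% × 310/366 = £5104.8361
2024-11-06 to 2024-12-31: 56 days at 0.55% → £246000 × 0.55% × 56/366 = £207.0164
Total = £5311.8525

£5311.85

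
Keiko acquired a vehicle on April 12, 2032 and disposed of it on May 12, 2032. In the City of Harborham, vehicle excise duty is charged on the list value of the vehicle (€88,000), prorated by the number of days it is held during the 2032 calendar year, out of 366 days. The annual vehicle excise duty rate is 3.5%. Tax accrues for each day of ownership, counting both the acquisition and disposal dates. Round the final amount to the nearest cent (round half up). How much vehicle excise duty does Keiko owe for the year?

€260.87

Days held (April 12 – May 12, 2032): 31 out of 366
Tax = €88,000 × 3.5% × 31/366 = €260.8743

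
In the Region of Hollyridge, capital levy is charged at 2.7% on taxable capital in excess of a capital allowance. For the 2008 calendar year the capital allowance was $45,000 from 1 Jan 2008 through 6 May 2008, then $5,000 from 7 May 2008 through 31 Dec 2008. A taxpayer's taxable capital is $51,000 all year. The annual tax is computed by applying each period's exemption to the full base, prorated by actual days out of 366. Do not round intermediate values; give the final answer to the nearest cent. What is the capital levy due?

$867.25

1 Jan – 6 May 2008: 127 days, exemption $45,000 → ($51,000 − $45,000) × 2.7% × 127/366 = $56.2131
7 May – 31 Dec 2008: 239 days, exemption $5,000 → ($51,000 − $5,000) × 2.7% × 239/366 = $811.0328
Total = $867.2459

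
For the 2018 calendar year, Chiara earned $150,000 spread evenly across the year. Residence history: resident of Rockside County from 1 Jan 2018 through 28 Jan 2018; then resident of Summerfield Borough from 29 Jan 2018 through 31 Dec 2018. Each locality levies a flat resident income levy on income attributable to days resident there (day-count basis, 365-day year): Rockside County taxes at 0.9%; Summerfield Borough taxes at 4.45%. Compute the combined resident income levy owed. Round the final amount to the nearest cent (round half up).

$6,266.51

Rockside County, 1 Jan – 28 Jan 2018: 28 days → $150,000 × 0.9% × 28/365 = $103.5616
Summerfield Borough, 29 Jan – 31 Dec 2018: 337 days → $150,000 × 4.45% × 337/365 = $6,162.9452
Total = $6,266.5068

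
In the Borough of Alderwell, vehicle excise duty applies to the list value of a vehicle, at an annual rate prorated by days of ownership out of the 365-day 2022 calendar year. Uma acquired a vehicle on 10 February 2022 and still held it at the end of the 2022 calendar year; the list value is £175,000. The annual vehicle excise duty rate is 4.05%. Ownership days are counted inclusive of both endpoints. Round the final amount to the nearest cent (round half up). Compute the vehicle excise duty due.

Days held (10 February – 31 December 2022): 325 out of 365
Tax = £175,000 × 4.05% × 325/365 = £6,310.7877

£6,310.79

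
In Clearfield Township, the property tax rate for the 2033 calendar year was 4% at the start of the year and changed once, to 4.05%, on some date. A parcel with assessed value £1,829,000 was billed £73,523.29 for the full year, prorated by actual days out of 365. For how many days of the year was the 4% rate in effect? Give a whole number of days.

Let d = days at the first rate; then 365 − d days at the second rate.
£1,829,000 × [4%·d + 4.05%·(365−d)] / 365 = £73,523.29
Solving gives d = 220, so the new rate took effect on 9 Aug 2033.

220 days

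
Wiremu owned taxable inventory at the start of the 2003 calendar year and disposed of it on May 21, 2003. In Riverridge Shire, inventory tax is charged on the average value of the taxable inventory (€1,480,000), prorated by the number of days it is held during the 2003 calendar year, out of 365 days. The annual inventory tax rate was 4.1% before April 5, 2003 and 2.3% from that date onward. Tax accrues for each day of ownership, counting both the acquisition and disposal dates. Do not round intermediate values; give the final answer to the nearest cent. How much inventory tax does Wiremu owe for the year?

January 1 – April 4, 2003: 94 days at 4.1% → €1,480,000 × 4.1% × 94/365 = €15,627.1781
April 5 – May 21, 2003: 47 days at 2.3% → €1,480,000 × 2.3% × 47/365 = €4,383.2329
Total = €20,010.4110

€20,010.41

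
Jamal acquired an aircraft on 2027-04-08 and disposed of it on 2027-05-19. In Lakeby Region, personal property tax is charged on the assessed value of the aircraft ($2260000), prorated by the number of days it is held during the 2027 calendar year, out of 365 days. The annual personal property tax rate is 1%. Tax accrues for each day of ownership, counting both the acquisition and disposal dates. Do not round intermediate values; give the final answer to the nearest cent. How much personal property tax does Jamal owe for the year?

$2600.55

Days held (2027-04-08 to 2027-05-19): 42 out of 365
Tax = $2260000 × 1% × 42/365 = $2600.5479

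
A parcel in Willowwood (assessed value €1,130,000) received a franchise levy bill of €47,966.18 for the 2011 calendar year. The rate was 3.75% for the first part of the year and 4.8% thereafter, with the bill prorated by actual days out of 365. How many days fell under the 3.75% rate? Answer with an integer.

Let d = days at the first rate; then 365 − d days at the second rate.
€1,130,000 × [3.75%·d + 4.8%·(365−d)] / 365 = €47,966.18
Solving gives d = 193, so the new rate took effect on 13 July 2011.

193 days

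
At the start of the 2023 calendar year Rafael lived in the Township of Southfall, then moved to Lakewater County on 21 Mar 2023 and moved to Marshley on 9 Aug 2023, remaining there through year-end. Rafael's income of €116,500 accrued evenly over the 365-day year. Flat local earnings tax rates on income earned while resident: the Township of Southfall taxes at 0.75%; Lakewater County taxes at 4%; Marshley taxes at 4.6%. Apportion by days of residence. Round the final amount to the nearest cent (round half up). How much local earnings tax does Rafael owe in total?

€4,118.20

The Township of Southfall, 1 Jan – 20 Mar 2023: 79 days → €116,500 × 0.75% × 79/365 = €189.1130
Lakewater County, 21 Mar – 8 Aug 2023: 141 days → €116,500 × 4% × 141/365 = €1,800.1644
Marshley, 9 Aug – 31 Dec 2023: 145 days → €116,500 × 4.6% × 145/365 = €2,128.9178
Total = €4,118.1952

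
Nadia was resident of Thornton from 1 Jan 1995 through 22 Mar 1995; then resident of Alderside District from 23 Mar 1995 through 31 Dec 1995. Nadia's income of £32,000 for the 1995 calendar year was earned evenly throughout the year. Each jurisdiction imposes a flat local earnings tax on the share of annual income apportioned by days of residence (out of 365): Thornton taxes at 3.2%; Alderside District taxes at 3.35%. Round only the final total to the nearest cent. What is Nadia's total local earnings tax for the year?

Thornton, 1 Jan – 22 Mar 1995: 81 days → £32,000 × 3.2% × 81/365 = £227.2438
Alderside District, 23 Mar – 31 Dec 1995: 284 days → £32,000 × 3.35% × 284/365 = £834.1041
Total = £1,061.3479

£1,061.35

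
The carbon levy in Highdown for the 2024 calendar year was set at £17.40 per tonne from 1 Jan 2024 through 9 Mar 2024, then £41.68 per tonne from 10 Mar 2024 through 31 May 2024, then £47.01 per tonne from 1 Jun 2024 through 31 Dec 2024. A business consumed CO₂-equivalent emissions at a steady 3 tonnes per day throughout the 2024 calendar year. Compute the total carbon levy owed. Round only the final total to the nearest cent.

1 Jan – 9 Mar 2024: 69 days × 3 tonnes/day = 207 tonnes at £17.40/tonne → £3,601.80
10 Mar – 31 May 2024: 83 days × 3 tonnes/day = 249 tonnes at £41.68/tonne → £10,378.32
1 Jun – 31 Dec 2024: 214 days × 3 tonnes/day = 642 tonnes at £47.01/tonne → £30,180.42

£44,160.54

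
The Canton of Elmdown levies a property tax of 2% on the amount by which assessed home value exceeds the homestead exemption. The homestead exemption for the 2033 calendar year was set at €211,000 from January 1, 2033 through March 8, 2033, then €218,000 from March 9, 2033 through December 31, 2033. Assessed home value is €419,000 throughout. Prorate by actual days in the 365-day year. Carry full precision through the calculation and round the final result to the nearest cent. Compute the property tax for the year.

January 1 – March 8, 2033: 67 days, exemption €211,000 → (€419,000 − €211,000) × 2% × 67/365 = €763.6164
March 9 – December 31, 2033: 298 days, exemption €218,000 → (€419,000 − €218,000) × 2% × 298/365 = €3,282.0822
Total = €4,045.6986

€4,045.70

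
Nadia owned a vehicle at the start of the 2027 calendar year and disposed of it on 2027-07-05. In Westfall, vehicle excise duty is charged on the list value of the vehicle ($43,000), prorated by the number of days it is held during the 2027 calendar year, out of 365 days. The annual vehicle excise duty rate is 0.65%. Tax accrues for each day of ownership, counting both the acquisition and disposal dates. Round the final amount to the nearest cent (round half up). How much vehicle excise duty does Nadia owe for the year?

$142.43

Days held (2027-01-01 to 2027-07-05): 186 out of 365
Tax = $43,000 × 0.65% × 186/365 = $142.4301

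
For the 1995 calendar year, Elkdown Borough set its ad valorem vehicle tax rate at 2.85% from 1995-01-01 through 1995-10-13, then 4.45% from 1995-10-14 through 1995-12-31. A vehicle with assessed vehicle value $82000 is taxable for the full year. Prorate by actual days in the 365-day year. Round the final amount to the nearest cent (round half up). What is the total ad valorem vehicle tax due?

1995-01-01 to 1995-10-13: 286 days at 2.85% → $82000 × 2.85% × 286/365 = $1831.1836
1995-10-14 to 1995-12-31: 79 days at 4.45% → $82000 × 4.45% × 79/365 = $789.7836
Total = $2620.9671

$2620.97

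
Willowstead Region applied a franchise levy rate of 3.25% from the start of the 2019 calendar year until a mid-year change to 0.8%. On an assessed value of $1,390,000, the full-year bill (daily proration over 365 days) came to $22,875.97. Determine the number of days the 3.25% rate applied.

Let d = days at the first rate; then 365 − d days at the second rate.
$1,390,000 × [3.25%·d + 0.8%·(365−d)] / 365 = $22,875.97
Solving gives d = 126, so the new rate took effect on 7 May 2019.

126 days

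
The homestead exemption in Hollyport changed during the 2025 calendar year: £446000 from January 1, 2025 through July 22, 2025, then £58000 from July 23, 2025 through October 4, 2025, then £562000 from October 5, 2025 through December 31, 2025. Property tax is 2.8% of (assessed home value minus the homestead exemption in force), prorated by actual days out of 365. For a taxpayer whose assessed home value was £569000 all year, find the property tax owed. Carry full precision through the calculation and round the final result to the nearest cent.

£4863.48

January 1 – July 22, 2025: 203 days, exemption £446000 → (£569000 − £446000) × 2.8% × 203/365 = £1915.4301
July 23 – October 4, 2025: 74 days, exemption £58000 → (£569000 − £58000) × 2.8% × 74/365 = £2900.8000
October 5 – December 31, 2025: 88 days, exemption £562000 → (£569000 − £562000) × 2.8% × 88/365 = £47.2548
Total = £4863.4849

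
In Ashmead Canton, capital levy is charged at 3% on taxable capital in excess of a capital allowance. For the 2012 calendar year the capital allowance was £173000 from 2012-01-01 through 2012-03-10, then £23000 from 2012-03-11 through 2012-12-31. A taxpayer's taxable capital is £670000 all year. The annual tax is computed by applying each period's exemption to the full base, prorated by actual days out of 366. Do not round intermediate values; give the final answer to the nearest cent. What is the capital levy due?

£18549.34

2012-01-01 to 2012-03-10: 70 days, exemption £173000 → (£670000 − £173000) × 3% × 70/366 = £2851.6393
2012-03-11 to 2012-12-31: 296 days, exemption £23000 → (£670000 − £23000) × 3% × 296/366 = £15697.7049
Total = £18549.3443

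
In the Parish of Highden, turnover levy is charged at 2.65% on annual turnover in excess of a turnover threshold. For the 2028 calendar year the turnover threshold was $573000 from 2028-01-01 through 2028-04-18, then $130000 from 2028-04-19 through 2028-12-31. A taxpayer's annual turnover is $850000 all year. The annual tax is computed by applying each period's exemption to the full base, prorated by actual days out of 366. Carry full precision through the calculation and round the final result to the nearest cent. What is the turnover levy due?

$15583.81

2028-01-01 to 2028-04-18: 109 days, exemption $573000 → ($850000 − $573000) × 2.65% × 109/366 = $2186.1052
2028-04-19 to 2028-12-31: 257 days, exemption $130000 → ($850000 − $130000) × 2.65% × 257/366 = $13397.7049
Total = $15583.8101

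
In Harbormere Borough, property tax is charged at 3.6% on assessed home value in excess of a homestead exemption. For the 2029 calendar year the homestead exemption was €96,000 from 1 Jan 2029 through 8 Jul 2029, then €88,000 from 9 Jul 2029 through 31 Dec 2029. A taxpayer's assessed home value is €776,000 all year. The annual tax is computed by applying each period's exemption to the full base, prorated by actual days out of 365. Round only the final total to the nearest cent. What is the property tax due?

€24,618.87

1 Jan – 8 Jul 2029: 189 days, exemption €96,000 → (€776,000 − €96,000) × 3.6% × 189/365 = €12,675.9452
9 Jul – 31 Dec 2029: 176 days, exemption €88,000 → (€776,000 − €88,000) × 3.6% × 176/365 = €11,942.9260
Total = €24,618.8712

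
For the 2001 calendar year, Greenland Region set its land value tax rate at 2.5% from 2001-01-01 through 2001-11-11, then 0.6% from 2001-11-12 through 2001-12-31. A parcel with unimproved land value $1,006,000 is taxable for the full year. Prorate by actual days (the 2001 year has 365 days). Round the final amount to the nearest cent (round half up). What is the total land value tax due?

2001-01-01 to 2001-11-11: 315 days at 2.5% → $1,006,000 × 2.5% × 315/365 = $21,704.7945
2001-11-12 to 2001-12-31: 50 days at 0.6% → $1,006,000 × 0.6% × 50/365 = $826.8493
Total = $22,531.6438

$22,531.64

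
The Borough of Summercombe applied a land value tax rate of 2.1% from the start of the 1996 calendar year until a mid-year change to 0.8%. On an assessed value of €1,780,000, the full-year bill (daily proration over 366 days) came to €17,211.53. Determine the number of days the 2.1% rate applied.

Let d = days at the first rate; then 366 − d days at the second rate.
€1,780,000 × [2.1%·d + 0.8%·(366−d)] / 366 = €17,211.53
Solving gives d = 47, so the new rate took effect on 17 Feb 1996.

47 days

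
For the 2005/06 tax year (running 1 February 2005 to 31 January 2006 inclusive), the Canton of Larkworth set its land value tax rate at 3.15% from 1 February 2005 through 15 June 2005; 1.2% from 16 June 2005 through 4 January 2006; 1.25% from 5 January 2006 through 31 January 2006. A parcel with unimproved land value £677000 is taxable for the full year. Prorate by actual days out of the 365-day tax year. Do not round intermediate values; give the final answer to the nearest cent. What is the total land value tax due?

£13031.79

1 February – 15 June 2005: 135 days at 3.15% → £677000 × 3.15% × 135/365 = £7887.5137
16 June 2005 – 4 January 2006: 203 days at 1.2% → £677000 × 1.2% × 203/365 = £4518.2795
5 January – 31 January 2006: 27 days at 1.25% → £677000 × 1.25% × 27/365 = £625.9932
Total = £13031.7863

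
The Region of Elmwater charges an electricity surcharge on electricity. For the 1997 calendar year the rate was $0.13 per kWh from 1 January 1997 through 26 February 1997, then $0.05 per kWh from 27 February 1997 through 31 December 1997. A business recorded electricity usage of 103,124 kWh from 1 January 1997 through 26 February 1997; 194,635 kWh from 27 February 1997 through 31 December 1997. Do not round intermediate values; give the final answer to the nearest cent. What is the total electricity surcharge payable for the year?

1 January – 26 February 1997: 103,124 kWh at $0.13/kWh → $13,406.12
27 February – 31 December 1997: 194,635 kWh at $0.05/kWh → $9,731.75

$23,137.87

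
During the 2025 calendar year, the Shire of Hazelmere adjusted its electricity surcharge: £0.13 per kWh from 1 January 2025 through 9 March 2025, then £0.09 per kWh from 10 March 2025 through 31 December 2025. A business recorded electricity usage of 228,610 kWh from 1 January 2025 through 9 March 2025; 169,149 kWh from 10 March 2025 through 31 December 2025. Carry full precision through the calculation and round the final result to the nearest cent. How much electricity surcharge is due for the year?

£44,942.71

1 January – 9 March 2025: 228,610 kWh at £0.13/kWh → £29,719.30
10 March – 31 December 2025: 169,149 kWh at £0.09/kWh → £15,223.41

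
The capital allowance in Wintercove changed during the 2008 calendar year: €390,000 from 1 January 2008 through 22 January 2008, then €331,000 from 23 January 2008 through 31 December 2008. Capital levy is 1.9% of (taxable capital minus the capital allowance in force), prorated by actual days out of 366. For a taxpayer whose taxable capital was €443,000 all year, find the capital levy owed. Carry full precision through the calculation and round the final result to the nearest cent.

€2,060.62

1 January – 22 January 2008: 22 days, exemption €390,000 → (€443,000 − €390,000) × 1.9% × 22/366 = €60.5301
23 January – 31 December 2008: 344 days, exemption €331,000 → (€443,000 − €331,000) × 1.9% × 344/366 = €2,000.0874
Total = €2,060.6175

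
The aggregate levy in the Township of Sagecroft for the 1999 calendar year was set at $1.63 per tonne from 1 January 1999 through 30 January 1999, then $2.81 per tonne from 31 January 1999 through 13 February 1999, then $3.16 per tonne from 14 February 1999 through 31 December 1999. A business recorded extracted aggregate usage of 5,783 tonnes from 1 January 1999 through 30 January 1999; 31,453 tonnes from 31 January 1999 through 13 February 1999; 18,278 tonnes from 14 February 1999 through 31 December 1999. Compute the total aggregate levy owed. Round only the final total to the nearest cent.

$155,567.70

1 January – 30 January 1999: 5,783 tonnes at $1.63/tonne → $9,426.29
31 January – 13 February 1999: 31,453 tonnes at $2.81/tonne → $88,382.93
14 February – 31 December 1999: 18,278 tonnes at $3.16/tonne → $57,758.48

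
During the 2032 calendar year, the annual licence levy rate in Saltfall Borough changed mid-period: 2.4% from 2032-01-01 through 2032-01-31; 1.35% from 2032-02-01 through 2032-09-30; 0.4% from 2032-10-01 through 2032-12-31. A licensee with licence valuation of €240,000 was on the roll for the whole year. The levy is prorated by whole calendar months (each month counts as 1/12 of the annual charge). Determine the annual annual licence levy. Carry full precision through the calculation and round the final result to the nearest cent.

2032-01-01 to 2032-01-31: 1 month at 2.4% → €240,000 × 2.4% × 1/12 = €480.0000
2032-02-01 to 2032-09-30: 8 months at 1.35% → €240,000 × 1.35% × 8/12 = €2,160.0000
2032-10-01 to 2032-12-31: 3 months at 0.4% → €240,000 × 0.4% × 3/12 = €240.0000
Total = €2,880.0000

€2,880.00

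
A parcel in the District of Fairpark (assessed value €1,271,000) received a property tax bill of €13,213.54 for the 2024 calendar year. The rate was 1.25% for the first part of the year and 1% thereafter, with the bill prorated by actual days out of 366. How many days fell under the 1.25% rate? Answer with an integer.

Let d = days at the first rate; then 366 − d days at the second rate.
€1,271,000 × [1.25%·d + 1%·(366−d)] / 366 = €13,213.54
Solving gives d = 58, so the new rate took effect on 28 Feb 2024.

58 days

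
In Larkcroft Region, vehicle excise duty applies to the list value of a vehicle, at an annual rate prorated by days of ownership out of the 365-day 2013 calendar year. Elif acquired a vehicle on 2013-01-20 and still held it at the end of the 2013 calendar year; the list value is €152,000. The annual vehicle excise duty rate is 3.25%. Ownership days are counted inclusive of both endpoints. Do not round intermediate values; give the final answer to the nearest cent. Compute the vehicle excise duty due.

Days held (2013-01-20 to 2013-12-31): 346 out of 365
Tax = €152,000 × 3.25% × 346/365 = €4,682.8493

€4,682.85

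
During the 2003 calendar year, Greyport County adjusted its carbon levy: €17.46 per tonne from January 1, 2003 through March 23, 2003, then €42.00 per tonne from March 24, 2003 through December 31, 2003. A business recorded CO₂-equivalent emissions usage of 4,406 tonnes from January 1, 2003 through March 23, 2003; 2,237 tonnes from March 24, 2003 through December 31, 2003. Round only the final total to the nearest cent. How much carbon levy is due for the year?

January 1 – March 23, 2003: 4,406 tonnes at €17.46/tonne → €76,928.76
March 24 – December 31, 2003: 2,237 tonnes at €42.00/tonne → €93,954.00

€170,882.76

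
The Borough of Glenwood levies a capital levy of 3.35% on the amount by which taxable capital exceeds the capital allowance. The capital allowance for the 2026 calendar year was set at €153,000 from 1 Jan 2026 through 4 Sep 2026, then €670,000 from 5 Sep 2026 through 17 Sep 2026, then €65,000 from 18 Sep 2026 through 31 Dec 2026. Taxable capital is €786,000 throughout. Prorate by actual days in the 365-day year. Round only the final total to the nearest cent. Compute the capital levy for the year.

€21,436.70

1 Jan – 4 Sep 2026: 247 days, exemption €153,000 → (€786,000 − €153,000) × 3.35% × 247/365 = €14,350.0233
5 Sep – 17 Sep 2026: 13 days, exemption €670,000 → (€786,000 − €670,000) × 3.35% × 13/365 = €138.4055
18 Sep – 31 Dec 2026: 105 days, exemption €65,000 → (€786,000 − €65,000) × 3.35% × 105/365 = €6,948.2671
Total = €21,436.6959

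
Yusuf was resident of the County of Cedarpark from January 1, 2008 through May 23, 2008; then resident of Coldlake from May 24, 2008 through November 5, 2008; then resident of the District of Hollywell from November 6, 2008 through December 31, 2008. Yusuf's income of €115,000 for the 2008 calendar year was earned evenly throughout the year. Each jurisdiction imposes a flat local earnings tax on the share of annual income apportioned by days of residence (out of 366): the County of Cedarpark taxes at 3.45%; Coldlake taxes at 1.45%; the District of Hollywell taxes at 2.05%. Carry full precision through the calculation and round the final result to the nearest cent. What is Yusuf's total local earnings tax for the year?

€2,677.99

The County of Cedarpark, January 1 – May 23, 2008: 144 days → €115,000 × 3.45% × 144/366 = €1,560.9836
Coldlake, May 24 – November 5, 2008: 166 days → €115,000 × 1.45% × 166/366 = €756.2978
The District of Hollywell, November 6 – December 31, 2008: 56 days → €115,000 × 2.05% × 56/366 = €360.7104
Total = €2,677.9918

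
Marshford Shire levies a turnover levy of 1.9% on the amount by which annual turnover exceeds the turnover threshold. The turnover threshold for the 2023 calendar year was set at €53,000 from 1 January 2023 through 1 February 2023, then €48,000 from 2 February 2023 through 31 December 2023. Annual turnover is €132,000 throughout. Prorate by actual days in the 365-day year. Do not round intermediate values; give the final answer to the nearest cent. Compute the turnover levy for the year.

1 January – 1 February 2023: 32 days, exemption €53,000 → (€132,000 − €53,000) × 1.9% × 32/365 = €131.5945
2 February – 31 December 2023: 333 days, exemption €48,000 → (€132,000 − €48,000) × 1.9% × 333/365 = €1,456.0767
Total = €1,587.6712

€1,587.67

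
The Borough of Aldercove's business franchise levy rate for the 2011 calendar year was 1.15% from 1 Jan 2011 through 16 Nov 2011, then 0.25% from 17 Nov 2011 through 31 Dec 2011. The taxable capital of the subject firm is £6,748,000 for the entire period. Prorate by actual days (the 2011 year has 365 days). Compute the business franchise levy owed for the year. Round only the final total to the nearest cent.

1 Jan – 16 Nov 2011: 320 days at 1.15% → £6,748,000 × 1.15% × 320/365 = £68,034.6301
17 Nov – 31 Dec 2011: 45 days at 0.25% → £6,748,000 × 0.25% × 45/365 = £2,079.8630
Total = £70,114.4932

£70,114.49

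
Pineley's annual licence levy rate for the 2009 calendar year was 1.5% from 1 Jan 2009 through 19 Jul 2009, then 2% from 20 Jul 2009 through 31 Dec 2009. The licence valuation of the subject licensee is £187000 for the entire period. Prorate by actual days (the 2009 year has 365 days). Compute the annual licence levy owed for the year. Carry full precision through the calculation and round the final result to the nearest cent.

£3227.67

1 Jan – 19 Jul 2009: 200 days at 1.5% → £187000 × 1.5% × 200/365 = £1536.9863
20 Jul – 31 Dec 2009: 165 days at 2% → £187000 × 2% × 165/365 = £1690.6849
Total = £3227.6712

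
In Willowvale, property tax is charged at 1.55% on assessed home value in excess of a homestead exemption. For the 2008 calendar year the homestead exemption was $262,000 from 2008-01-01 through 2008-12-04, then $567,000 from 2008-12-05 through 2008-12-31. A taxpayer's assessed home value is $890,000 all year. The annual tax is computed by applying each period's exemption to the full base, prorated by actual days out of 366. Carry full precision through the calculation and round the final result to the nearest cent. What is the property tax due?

2008-01-01 to 2008-12-04: 339 days, exemption $262,000 → ($890,000 − $262,000) × 1.55% × 339/366 = $9,015.9180
2008-12-05 to 2008-12-31: 27 days, exemption $567,000 → ($890,000 − $567,000) × 1.55% × 27/366 = $369.3320
Total = $9,385.2500

$9,385.25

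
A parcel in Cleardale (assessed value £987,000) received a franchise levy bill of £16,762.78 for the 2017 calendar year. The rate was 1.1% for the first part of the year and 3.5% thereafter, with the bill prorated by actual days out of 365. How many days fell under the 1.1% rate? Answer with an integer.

274 days

Let d = days at the first rate; then 365 − d days at the second rate.
£987,000 × [1.1%·d + 3.5%·(365−d)] / 365 = £16,762.78
Solving gives d = 274, so the new rate took effect on 2 October 2017.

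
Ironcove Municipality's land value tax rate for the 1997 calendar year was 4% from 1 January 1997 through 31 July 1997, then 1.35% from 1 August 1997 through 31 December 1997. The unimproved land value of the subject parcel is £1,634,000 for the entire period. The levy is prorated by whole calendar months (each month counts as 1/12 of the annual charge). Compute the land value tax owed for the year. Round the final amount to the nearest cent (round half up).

1 January – 31 July 1997: 7 months at 4% → £1,634,000 × 4% × 7/12 = £38,126.6667
1 August – 31 December 1997: 5 months at 1.35% → £1,634,000 × 1.35% × 5/12 = £9,191.2500
Total = £47,317.9167

£47,317.92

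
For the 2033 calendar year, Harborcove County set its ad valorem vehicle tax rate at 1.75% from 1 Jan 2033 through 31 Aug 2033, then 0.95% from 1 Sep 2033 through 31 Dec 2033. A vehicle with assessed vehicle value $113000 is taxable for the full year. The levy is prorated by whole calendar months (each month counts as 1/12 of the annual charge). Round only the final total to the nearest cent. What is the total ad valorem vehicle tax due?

$1676.17

1 Jan – 31 Aug 2033: 8 months at 1.75% → $113000 × 1.75% × 8/12 = $1318.3333
1 Sep – 31 Dec 2033: 4 months at 0.95% → $113000 × 0.95% × 4/12 = $357.8333
Total = $1676.1667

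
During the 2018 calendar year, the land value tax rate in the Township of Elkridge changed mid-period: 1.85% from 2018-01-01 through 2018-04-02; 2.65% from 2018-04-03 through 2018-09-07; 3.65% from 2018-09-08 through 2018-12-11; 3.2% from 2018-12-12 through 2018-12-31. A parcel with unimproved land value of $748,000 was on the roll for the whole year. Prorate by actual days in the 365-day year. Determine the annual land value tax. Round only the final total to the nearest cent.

$20,485.98

2018-01-01 to 2018-04-02: 92 days at 1.85% → $748,000 × 1.85% × 92/365 = $3,487.9342
2018-04-03 to 2018-09-07: 158 days at 2.65% → $748,000 × 2.65% × 158/365 = $8,580.4822
2018-09-08 to 2018-12-11: 95 days at 3.65% → $748,000 × 3.65% × 95/365 = $7,106.0000
2018-12-12 to 2018-12-31: 20 days at 3.2% → $748,000 × 3.2% × 20/365 = $1,311.5616
Total = $20,485.9781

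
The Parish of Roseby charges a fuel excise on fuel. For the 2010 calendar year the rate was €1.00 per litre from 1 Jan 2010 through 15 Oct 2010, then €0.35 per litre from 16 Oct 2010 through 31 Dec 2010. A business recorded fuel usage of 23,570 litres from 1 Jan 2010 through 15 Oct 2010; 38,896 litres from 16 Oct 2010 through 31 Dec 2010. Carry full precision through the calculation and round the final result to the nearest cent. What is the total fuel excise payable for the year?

€37183.60

1 Jan – 15 Oct 2010: 23,570 litres at €1.00/litre → €23570.00
16 Oct – 31 Dec 2010: 38,896 litres at €0.35/litre → €13613.60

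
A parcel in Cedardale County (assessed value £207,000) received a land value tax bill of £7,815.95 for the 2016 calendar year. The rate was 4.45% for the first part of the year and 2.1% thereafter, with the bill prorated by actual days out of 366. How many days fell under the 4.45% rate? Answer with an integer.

Let d = days at the first rate; then 366 − d days at the second rate.
£207,000 × [4.45%·d + 2.1%·(366−d)] / 366 = £7,815.95
Solving gives d = 261, so the new rate took effect on September 18, 2016.

261 days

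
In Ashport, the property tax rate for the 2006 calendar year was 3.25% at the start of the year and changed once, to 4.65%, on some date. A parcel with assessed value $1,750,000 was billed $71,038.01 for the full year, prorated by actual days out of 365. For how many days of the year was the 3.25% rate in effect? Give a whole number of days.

154 days

Let d = days at the first rate; then 365 − d days at the second rate.
$1,750,000 × [3.25%·d + 4.65%·(365−d)] / 365 = $71,038.01
Solving gives d = 154, so the new rate took effect on June 4, 2006.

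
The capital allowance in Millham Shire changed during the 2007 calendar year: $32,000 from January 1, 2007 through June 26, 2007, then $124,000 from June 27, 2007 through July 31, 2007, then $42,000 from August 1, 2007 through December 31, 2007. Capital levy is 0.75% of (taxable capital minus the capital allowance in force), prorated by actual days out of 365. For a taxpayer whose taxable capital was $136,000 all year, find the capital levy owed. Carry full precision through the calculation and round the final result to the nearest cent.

January 1 – June 26, 2007: 177 days, exemption $32,000 → ($136,000 − $32,000) × 0.75% × 177/365 = $378.2466
June 27 – July 31, 2007: 35 days, exemption $124,000 → ($136,000 − $124,000) × 0.75% × 35/365 = $8.6301
August 1 – December 31, 2007: 153 days, exemption $42,000 → ($136,000 − $42,000) × 0.75% × 153/365 = $295.5205
Total = $682.3973

$682.40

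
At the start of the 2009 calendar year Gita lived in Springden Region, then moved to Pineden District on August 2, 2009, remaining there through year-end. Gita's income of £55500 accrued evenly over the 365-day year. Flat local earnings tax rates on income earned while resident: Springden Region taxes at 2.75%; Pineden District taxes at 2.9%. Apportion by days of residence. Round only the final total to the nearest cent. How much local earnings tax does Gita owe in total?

Springden Region, January 1 – August 1, 2009: 213 days → £55500 × 2.75% × 213/365 = £890.6610
Pineden District, August 2 – December 31, 2009: 152 days → £55500 × 2.9% × 152/365 = £670.2575
Total = £1560.9185

£1560.92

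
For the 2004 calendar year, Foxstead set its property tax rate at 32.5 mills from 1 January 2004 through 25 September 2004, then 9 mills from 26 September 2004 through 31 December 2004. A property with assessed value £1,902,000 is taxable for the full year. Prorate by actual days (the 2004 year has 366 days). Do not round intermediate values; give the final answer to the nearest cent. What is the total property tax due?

1 January – 25 September 2004: 269 days at 32.5 mills → £1,902,000 × 3.25% × 269/366 = £45,432.3361
26 September – 31 December 2004: 97 days at 9 mills → £1,902,000 × 0.9% × 97/366 = £4,536.7377
Total = £49,969.0738

£49,969.07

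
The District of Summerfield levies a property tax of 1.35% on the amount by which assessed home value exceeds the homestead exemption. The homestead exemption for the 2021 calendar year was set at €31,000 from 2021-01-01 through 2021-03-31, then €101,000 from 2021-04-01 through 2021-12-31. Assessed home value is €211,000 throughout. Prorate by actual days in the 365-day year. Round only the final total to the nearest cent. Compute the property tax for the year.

2021-01-01 to 2021-03-31: 90 days, exemption €31,000 → (€211,000 − €31,000) × 1.35% × 90/365 = €599.1781
2021-04-01 to 2021-12-31: 275 days, exemption €101,000 → (€211,000 − €101,000) × 1.35% × 275/365 = €1,118.8356
Total = €1,718.0137

€1,718.01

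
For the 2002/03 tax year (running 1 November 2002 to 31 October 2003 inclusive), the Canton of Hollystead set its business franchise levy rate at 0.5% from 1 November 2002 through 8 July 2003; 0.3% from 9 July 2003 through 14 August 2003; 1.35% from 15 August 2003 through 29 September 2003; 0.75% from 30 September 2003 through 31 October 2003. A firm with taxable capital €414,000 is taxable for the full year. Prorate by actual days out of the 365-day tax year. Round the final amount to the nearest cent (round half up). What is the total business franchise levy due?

1 November 2002 – 8 July 2003: 250 days at 0.5% → €414,000 × 0.5% × 250/365 = €1,417.8082
9 July – 14 August 2003: 37 days at 0.3% → €414,000 × 0.3% × 37/365 = €125.9014
15 August – 29 September 2003: 46 days at 1.35% → €414,000 × 1.35% × 46/365 = €704.3671
30 September – 31 October 2003: 32 days at 0.75% → €414,000 × 0.75% × 32/365 = €272.2192
Total = €2,520.2959

€2,520.30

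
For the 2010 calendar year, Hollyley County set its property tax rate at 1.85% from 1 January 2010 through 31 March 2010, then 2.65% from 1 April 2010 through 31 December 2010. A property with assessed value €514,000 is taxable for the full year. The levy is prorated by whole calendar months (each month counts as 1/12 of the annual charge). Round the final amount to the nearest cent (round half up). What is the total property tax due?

€12,593.00

1 January – 31 March 2010: 3 months at 1.85% → €514,000 × 1.85% × 3/12 = €2,377.2500
1 April – 31 December 2010: 9 months at 2.65% → €514,000 × 2.65% × 9/12 = €10,215.7500
Total = €12,593.0000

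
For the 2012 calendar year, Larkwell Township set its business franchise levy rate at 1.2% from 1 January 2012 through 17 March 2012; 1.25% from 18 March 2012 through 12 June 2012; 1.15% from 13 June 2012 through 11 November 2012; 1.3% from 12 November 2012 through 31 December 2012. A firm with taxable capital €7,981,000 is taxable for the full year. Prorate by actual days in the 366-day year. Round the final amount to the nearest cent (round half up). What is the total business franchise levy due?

1 January – 17 March 2012: 77 days at 1.2% → €7,981,000 × 1.2% × 77/366 = €20,148.7541
18 March – 12 June 2012: 87 days at 1.25% → €7,981,000 × 1.25% × 87/366 = €23,714.0369
13 June – 11 November 2012: 152 days at 1.15% → €7,981,000 × 1.15% × 152/366 = €38,116.9071
12 November – 31 December 2012: 50 days at 1.3% → €7,981,000 × 1.3% × 50/366 = €14,173.9071
Total = €96,153.6052

€96,153.61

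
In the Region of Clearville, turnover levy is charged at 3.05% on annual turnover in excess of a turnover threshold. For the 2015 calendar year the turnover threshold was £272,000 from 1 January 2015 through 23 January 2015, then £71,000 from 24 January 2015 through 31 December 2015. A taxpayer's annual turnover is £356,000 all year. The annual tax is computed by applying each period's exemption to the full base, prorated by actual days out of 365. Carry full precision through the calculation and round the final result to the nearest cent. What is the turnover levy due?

1 January – 23 January 2015: 23 days, exemption £272,000 → (£356,000 − £272,000) × 3.05% × 23/365 = £161.4411
24 January – 31 December 2015: 342 days, exemption £71,000 → (£356,000 − £71,000) × 3.05% × 342/365 = £8,144.7534
Total = £8,306.1945

£8,306.19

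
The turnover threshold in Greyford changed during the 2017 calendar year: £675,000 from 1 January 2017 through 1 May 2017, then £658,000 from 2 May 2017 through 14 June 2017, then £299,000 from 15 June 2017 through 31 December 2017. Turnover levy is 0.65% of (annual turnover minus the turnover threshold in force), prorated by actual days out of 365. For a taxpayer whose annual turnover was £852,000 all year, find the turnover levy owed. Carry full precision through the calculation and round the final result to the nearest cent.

1 January – 1 May 2017: 121 days, exemption £675,000 → (£852,000 − £675,000) × 0.65% × 121/365 = £381.3986
2 May – 14 June 2017: 44 days, exemption £658,000 → (£852,000 − £658,000) × 0.65% × 44/365 = £152.0110
15 June – 31 December 2017: 200 days, exemption £299,000 → (£852,000 − £299,000) × 0.65% × 200/365 = £1,969.5890
Total = £2,502.9986

£2,503.00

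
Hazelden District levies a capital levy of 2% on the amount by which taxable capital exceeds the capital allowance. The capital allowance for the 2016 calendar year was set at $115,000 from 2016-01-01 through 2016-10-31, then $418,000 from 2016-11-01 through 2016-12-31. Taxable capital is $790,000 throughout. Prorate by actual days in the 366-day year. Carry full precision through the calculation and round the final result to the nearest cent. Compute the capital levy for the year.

$12,490.00

2016-01-01 to 2016-10-31: 305 days, exemption $115,000 → ($790,000 − $115,000) × 2% × 305/366 = $11,250.0000
2016-11-01 to 2016-12-31: 61 days, exemption $418,000 → ($790,000 − $418,000) × 2% × 61/366 = $1,240.0000
Total = $12,490.0000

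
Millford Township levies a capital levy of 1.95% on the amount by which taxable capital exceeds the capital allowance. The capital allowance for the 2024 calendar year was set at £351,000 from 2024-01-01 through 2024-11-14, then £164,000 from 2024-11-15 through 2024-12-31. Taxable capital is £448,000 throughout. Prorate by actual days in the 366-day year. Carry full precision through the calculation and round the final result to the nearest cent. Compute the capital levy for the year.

£2,359.77

2024-01-01 to 2024-11-14: 319 days, exemption £351,000 → (£448,000 − £351,000) × 1.95% × 319/366 = £1,648.6025
2024-11-15 to 2024-12-31: 47 days, exemption £164,000 → (£448,000 − £164,000) × 1.95% × 47/366 = £711.1639
Total = £2,359.7664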